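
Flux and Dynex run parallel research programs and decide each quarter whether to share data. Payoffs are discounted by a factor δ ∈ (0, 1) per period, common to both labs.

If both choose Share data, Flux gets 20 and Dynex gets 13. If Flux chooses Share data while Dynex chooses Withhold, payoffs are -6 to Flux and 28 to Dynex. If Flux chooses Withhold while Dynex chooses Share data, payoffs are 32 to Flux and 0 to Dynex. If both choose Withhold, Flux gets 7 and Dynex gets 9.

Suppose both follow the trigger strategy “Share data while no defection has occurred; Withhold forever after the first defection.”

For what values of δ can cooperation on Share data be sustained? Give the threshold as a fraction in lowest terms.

Flux: cooperation gives 20 each period; deviation gives 32 once then 7 forever.
  20/(1−δ) ≥ 32 + 7δ/(1−δ) ⇒ δ ≥ 12/25.
Dynex: cooperation gives 13 each period; deviation gives 28 once then 9 forever.
  δ ≥ 15/19.
Both must hold, so the binding constraint is Dynex's: δ ≥ 15/19.

15/19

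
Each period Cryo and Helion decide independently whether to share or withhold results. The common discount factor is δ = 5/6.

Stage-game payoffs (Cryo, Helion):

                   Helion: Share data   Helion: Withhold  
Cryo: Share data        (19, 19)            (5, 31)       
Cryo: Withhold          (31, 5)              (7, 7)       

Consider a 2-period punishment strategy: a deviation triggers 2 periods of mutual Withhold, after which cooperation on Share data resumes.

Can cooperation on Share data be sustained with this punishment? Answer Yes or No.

Comparing payoff streams over the 3 periods until play realigns: cooperate → 19(1+δ+…+δ^2); deviate → 31 + 7(δ+…+δ^2).
Cooperation is sustained iff (19−7)(δ+…+δ^2) ≥ 31−19.
δ+…+δ^2 = 5/6·(1−(5/6)^2)/(1−5/6) = 1.5278, and (31−19)/(19−7) = 1.0000.
1.5278 ≥ 1.0000, so cooperation is sustainable.

Yes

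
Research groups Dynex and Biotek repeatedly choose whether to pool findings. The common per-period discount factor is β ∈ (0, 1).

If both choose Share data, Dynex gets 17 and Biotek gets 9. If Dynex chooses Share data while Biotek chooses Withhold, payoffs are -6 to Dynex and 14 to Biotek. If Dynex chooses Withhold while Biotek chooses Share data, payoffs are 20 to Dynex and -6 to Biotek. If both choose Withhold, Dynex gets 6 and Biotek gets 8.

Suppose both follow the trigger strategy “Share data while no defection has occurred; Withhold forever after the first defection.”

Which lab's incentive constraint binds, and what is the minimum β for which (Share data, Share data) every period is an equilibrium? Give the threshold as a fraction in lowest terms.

Biotek; β ≥ 5/6

For Dynex: deviation gain 20−17 = 3, per-period punishment loss 17−6 = 11. IC gives β ≥ 3/14.
For Biotek: gain 5, loss 1 per period, so β ≥ 5/6.
The tighter constraint is Biotek's, so cooperation needs β ≥ 5/6.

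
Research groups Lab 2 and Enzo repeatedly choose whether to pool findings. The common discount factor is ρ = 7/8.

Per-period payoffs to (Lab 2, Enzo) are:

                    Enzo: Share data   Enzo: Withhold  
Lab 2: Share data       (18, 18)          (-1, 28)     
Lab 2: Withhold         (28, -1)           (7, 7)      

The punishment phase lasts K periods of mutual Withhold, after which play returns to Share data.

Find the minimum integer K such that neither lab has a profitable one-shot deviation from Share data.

2

IC: ρ(1−ρ^K)/(1−ρ) ≥ (28−18)/(18−7) = 10/11.
With ρ = 7/8: need 1 − ρ^K ≥ 10/11·(1−7/8)/(7/8), i.e. ρ^K ≤ 0.8701.
Since (7/8)^1 = 0.8750 and (7/8)^2 = 0.7656, the smallest such K is 2.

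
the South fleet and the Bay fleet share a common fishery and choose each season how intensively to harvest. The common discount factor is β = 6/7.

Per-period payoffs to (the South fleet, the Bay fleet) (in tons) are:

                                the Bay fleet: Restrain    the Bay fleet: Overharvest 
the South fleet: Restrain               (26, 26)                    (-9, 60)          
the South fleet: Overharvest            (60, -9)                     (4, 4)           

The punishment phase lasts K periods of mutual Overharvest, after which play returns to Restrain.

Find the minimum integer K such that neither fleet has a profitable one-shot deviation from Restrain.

2

IC: β(1−β^K)/(1−β) ≥ (60−26)/(26−4) = 17/11.
With β = 6/7: need 1 − β^K ≥ 17/11·(1−6/7)/(6/7), i.e. β^K ≤ 0.7424.
Since (6/7)^1 = 0.8571 and (6/7)^2 = 0.7347, the smallest such K is 2.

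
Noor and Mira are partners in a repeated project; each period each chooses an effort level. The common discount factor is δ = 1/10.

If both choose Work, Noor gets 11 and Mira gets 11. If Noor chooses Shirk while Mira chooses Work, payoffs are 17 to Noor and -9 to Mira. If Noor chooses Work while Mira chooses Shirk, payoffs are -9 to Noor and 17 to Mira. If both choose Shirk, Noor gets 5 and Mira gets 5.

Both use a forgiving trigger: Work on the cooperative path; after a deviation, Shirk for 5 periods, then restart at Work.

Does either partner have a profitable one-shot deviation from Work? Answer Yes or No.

Yes

IC: δ+…+δ^5 ≥ (17−11)/(11−5) = 1.
At δ = 1/10: partial sum = 0.1111 < 1.0000. Cooperation not sustainable.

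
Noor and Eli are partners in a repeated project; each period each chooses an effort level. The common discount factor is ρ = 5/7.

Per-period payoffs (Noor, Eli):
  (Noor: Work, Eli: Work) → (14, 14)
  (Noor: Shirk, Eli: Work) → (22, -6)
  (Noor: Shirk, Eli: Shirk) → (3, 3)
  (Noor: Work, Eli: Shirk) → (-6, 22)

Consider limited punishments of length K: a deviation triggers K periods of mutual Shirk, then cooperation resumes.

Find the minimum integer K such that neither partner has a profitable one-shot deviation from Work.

2

Need Σ_{k=1}^{K} ρ^k ≥ (22−14)/(14−3) = 0.7273 at ρ = 5/7.
At K = 1 the sum is 0.7143 < 0.7273; at K = 2 it is 1.2245 ≥ 0.7273.
So the minimum punishment length is K = 2.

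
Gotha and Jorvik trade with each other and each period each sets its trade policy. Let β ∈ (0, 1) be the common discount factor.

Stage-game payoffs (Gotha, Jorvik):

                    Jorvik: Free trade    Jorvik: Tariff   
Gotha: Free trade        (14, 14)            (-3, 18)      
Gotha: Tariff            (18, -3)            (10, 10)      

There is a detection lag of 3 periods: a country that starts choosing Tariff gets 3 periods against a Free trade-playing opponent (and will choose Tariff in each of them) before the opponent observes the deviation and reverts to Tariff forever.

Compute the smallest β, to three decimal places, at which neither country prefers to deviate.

0.794

Deviating for the 3 undetected periods gains 18−14 = 4 per period over cooperation, then loses 14−10 = 4 per period forever once punishment starts.
Gain: 4(1 + β + … + β^2); loss: 4·β^3/(1−β).
No profitable deviation ⇔ 4(1−β^3) ≤ 4·β^3, i.e. β^3 ≥ 4/(4+4) = 1/2.
Hence β ≥ (1/2)^(1/3) ≈ 0.794.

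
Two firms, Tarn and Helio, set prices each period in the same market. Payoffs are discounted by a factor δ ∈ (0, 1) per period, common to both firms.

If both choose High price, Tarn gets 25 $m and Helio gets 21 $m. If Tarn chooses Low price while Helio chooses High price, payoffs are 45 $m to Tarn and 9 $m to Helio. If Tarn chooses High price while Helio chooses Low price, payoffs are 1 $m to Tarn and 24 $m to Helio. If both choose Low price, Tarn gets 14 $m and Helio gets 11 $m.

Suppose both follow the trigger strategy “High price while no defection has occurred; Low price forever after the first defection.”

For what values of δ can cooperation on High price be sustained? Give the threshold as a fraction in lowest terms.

20/31

Tarn's threshold: (45−25)/(45−14) = 20/31.
Helio's threshold: (24−21)/(24−11) = 3/13.
20/31 > 3/13, so Tarn binds and δ* = 20/31.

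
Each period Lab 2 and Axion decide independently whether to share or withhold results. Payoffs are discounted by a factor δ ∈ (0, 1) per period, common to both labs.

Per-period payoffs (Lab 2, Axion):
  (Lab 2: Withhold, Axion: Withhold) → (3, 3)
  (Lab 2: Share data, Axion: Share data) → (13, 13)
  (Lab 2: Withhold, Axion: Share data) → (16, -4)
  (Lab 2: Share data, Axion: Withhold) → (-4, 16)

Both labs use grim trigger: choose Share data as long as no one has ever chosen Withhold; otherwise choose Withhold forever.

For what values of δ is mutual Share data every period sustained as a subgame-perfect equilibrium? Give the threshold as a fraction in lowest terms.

3/13

One-period gain from deviating is 16 − 13 = 3. The loss is 13 − 3 = 10 in every subsequent period, with present value 10·δ/(1−δ).
Deviation is unprofitable when 10·δ/(1−δ) ≥ 3, i.e. δ/(1−δ) ≥ 3/10.
Equivalently δ ≥ 3/(3+10) = 3/13.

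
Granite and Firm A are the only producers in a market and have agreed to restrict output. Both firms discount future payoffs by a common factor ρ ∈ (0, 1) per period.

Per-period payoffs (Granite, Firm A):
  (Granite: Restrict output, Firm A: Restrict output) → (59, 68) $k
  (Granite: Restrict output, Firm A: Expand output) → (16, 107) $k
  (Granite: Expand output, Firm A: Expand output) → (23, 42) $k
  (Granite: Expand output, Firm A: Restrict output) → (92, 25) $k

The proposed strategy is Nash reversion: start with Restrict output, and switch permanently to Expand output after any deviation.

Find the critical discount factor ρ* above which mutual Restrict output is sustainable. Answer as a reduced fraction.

3/5

For Granite: deviation gain 92−59 = 33, per-period punishment loss 59−23 = 36. IC gives ρ ≥ 33/69 = 11/23.
For Firm A: gain 39, loss 26 per period, so ρ ≥ 39/65 = 3/5.
The tighter constraint is Firm A's, so cooperation needs ρ ≥ 3/5.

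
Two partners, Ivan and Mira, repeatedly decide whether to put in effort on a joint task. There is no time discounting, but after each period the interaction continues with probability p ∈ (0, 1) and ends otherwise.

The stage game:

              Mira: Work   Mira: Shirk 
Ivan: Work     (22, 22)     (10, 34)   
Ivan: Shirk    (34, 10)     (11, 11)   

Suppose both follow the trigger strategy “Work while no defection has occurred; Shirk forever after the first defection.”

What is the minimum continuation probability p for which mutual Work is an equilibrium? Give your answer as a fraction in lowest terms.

12/23

Expected cooperation value is 22 + p·22 + p²·22 + … = 22/(1−p); deviation gives 34 + p·11/(1−p).
22 ≥ 34(1−p) + 11p ⇒ 23p ≥ 12 ⇒ p ≥ 12/23.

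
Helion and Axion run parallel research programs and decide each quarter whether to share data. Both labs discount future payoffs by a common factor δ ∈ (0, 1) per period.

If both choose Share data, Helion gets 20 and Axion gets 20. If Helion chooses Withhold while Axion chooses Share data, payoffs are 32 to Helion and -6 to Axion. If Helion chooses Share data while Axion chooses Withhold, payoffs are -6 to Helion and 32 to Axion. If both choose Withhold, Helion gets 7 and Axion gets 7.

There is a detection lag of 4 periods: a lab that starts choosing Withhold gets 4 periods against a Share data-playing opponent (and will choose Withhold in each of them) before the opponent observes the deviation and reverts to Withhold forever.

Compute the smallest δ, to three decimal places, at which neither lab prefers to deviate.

The best deviation is to choose Withhold for all 4 undetected periods, earning 32 each, then 7 forever once detected.
Deviation value: 32(1−δ^4)/(1−δ) + 7δ^4/(1−δ); cooperation value: 20/(1−δ).
IC: 20 ≥ 32(1−δ^4) + 7δ^4 = 32 − 25δ^4.
So δ^4 ≥ 12/25, giving δ ≥ (12/25)^(1/4) ≈ 0.832.

0.832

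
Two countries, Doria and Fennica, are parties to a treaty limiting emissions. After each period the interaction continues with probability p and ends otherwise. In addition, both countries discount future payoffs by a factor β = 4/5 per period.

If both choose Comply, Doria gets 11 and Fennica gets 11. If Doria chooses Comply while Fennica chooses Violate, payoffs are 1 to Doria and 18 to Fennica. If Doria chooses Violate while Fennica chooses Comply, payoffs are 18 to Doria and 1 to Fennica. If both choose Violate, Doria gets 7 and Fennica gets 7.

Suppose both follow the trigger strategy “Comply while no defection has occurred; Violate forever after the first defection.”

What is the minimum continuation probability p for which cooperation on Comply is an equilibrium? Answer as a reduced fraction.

35/44

With continuation probability p and discount β, the effective per-period discount factor is βp.
Grim-trigger IC: βp ≥ (18−11)/(18−7) = 7/11.
So p ≥ (7/11)/(4/5) = 35/44.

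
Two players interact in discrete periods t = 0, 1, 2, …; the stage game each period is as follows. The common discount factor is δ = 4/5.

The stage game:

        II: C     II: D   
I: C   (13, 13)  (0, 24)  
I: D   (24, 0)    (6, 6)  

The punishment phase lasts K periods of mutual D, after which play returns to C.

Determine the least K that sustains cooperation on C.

3

Need Σ_{k=1}^{K} δ^k ≥ (24−13)/(13−6) = 1.5714 at δ = 4/5.
At K = 2 the sum is 1.4400 < 1.5714; at K = 3 it is 1.9520 ≥ 1.5714.
So the minimum punishment length is K = 3.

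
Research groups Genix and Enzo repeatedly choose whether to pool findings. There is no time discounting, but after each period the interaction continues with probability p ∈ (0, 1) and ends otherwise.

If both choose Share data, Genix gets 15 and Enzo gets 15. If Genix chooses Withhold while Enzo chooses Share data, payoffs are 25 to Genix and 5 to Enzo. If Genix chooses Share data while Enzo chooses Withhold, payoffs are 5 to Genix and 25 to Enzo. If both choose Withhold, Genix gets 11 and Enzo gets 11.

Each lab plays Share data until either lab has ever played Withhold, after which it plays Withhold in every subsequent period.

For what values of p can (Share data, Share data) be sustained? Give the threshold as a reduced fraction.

Expected cooperation value is 15 + p·15 + p²·15 + … = 15/(1−p); deviation gives 25 + p·11/(1−p).
15 ≥ 25(1−p) + 11p ⇒ 14p ≥ 10 ⇒ p ≥ 10/14 = 5/7.

5/7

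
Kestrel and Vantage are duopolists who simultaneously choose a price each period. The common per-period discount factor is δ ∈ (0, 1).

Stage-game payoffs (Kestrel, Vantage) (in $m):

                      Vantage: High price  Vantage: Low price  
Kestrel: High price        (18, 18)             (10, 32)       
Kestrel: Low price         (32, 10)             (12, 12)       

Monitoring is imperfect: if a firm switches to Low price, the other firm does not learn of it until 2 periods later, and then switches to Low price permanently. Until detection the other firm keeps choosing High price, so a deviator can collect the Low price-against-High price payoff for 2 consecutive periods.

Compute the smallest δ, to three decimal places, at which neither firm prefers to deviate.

0.837

Deviating for the 2 undetected periods gains 32−18 = 14 per period over cooperation, then loses 18−12 = 6 per period forever once punishment starts.
Gain: 14(1 + δ + … + δ^1); loss: 6·δ^2/(1−δ).
No profitable deviation ⇔ 14(1−δ^2) ≤ 6·δ^2, i.e. δ^2 ≥ 14/(14+6) = 7/10.
Hence δ ≥ (7/10)^(1/2) ≈ 0.837.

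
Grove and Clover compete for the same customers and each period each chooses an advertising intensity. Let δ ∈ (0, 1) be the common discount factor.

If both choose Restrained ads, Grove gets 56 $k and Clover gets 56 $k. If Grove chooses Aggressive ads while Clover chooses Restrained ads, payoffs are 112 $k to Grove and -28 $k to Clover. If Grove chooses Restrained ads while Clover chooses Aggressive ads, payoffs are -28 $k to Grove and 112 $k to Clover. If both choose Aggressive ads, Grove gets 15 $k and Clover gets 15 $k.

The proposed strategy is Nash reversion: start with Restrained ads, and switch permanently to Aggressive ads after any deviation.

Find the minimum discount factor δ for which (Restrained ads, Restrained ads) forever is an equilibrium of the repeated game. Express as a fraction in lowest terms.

Under grim trigger the critical discount factor is (T−C)/(T−P) with T = 112, C = 56, P = 15.
δ* = (112−56)/(112−15) = 56/97.

56/97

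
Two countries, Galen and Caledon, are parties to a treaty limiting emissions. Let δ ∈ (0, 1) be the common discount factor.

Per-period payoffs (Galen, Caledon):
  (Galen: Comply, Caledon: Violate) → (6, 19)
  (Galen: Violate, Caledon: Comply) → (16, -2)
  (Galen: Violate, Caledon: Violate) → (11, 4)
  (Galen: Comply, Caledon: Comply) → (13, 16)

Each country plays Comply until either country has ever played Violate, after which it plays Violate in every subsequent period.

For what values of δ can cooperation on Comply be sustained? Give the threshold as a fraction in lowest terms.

3/5

Galen's threshold: (16−13)/(16−11) = 3/5.
Caledon's threshold: (19−16)/(19−4) = 1/5.
3/5 > 1/5, so Galen binds and δ* = 3/5.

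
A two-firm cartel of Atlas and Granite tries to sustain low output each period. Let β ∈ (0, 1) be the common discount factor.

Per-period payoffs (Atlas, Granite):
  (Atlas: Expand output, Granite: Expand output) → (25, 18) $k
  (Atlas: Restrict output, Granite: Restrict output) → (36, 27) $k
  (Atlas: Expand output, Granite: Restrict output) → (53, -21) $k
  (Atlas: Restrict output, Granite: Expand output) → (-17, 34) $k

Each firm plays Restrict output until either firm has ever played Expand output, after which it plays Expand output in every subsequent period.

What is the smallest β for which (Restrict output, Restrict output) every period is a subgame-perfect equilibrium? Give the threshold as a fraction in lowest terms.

For Atlas: deviation gain 53−36 = 17, per-period punishment loss 36−25 = 11. IC gives β ≥ 17/28.
For Granite: gain 7, loss 9 per period, so β ≥ 7/16.
The tighter constraint is Atlas's, so cooperation needs β ≥ 17/28.

17/28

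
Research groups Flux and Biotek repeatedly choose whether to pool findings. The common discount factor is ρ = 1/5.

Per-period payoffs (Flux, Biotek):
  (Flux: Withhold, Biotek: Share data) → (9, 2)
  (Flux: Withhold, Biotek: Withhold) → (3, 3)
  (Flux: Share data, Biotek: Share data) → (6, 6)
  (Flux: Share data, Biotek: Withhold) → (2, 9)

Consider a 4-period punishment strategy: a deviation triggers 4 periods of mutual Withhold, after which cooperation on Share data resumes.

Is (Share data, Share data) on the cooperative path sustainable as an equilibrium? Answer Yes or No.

Comparing payoff streams over the 5 periods until play realigns: cooperate → 6(1+ρ+…+ρ^4); deviate → 9 + 3(ρ+…+ρ^4).
Cooperation is sustained iff (6−3)(ρ+…+ρ^4) ≥ 9−6.
ρ+…+ρ^4 = 1/5·(1−(1/5)^4)/(1−1/5) = 0.2496, and (9−6)/(6−3) = 1.0000.
0.2496 < 1.0000, so cooperation is not sustainable.

No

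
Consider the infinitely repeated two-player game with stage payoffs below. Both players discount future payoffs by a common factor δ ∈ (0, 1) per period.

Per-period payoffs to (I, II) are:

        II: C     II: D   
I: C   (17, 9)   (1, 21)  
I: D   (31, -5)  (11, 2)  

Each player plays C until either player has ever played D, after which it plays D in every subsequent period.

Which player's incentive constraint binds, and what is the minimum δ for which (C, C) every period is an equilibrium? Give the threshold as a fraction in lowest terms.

I; δ ≥ 7/10

For I: deviation gain 31−17 = 14, per-period punishment loss 17−11 = 6. IC gives δ ≥ 14/20 = 7/10.
For II: gain 12, loss 7 per period, so δ ≥ 12/19.
The tighter constraint is I's, so cooperation needs δ ≥ 7/10.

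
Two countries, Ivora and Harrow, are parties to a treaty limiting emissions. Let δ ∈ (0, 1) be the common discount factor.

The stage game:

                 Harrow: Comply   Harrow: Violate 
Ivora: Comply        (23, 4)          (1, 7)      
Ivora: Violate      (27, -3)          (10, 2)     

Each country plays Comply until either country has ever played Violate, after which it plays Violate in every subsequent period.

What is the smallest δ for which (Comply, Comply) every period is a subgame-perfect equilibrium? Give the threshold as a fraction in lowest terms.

3/5

Ivora: cooperation gives 23 each period; deviation gives 27 once then 10 forever.
  23/(1−δ) ≥ 27 + 10δ/(1−δ) ⇒ δ ≥ 4/17.
Harrow: cooperation gives 4 each period; deviation gives 7 once then 2 forever.
  δ ≥ 3/5.
Both must hold, so the binding constraint is Harrow's: δ ≥ 3/5.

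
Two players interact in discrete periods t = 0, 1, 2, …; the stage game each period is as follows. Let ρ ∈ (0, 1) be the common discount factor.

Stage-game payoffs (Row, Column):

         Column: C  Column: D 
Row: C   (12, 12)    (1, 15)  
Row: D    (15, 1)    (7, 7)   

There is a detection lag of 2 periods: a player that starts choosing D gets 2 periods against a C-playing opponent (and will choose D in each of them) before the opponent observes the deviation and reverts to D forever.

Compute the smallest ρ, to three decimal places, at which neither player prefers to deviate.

0.612

The best deviation is to choose D for all 2 undetected periods, earning 15 each, then 7 forever once detected.
Deviation value: 15(1−ρ^2)/(1−ρ) + 7ρ^2/(1−ρ); cooperation value: 12/(1−ρ).
IC: 12 ≥ 15(1−ρ^2) + 7ρ^2 = 15 − 8ρ^2.
So ρ^2 ≥ 3/8, giving ρ ≥ (3/8)^(1/2) ≈ 0.612.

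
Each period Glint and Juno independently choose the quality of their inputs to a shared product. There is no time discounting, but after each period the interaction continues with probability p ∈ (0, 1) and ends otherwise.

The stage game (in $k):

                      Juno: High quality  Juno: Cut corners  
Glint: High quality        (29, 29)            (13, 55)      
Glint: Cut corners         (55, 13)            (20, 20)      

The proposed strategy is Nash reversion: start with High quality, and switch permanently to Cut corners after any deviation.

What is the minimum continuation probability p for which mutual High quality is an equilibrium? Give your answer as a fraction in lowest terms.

26/35

With no time discounting, the continuation probability p plays the role of the discount factor.
Grim-trigger IC: 29/(1−p) ≥ 55 + 20p/(1−p) ⇒ p ≥ (55−29)/(55−20) = 26/35.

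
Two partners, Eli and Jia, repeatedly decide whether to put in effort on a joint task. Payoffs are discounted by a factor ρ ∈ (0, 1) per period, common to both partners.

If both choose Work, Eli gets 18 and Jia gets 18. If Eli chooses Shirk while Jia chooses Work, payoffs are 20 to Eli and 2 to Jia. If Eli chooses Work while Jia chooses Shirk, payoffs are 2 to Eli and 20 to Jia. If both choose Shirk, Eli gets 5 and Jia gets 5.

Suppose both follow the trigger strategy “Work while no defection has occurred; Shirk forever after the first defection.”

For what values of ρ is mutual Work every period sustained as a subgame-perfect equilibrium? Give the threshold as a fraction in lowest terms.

2/15

18/(1−ρ) ≥ 20 + 5ρ/(1−ρ)
18 ≥ 20 − 15ρ
ρ ≥ 2/15.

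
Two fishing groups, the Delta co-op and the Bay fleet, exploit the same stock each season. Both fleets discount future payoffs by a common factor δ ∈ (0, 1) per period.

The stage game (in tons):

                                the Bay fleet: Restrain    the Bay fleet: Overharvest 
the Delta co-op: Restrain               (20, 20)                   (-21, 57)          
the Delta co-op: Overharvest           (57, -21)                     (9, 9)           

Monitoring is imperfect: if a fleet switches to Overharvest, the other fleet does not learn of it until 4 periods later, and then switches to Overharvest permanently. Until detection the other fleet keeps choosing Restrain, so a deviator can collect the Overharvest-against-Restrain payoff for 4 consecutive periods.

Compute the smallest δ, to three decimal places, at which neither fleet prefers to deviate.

0.937

The best deviation is to choose Overharvest for all 4 undetected periods, earning 57 each, then 9 forever once detected.
Deviation value: 57(1−δ^4)/(1−δ) + 9δ^4/(1−δ); cooperation value: 20/(1−δ).
IC: 20 ≥ 57(1−δ^4) + 9δ^4 = 57 − 48δ^4.
So δ^4 ≥ 37/48, giving δ ≥ (37/48)^(1/4) ≈ 0.937.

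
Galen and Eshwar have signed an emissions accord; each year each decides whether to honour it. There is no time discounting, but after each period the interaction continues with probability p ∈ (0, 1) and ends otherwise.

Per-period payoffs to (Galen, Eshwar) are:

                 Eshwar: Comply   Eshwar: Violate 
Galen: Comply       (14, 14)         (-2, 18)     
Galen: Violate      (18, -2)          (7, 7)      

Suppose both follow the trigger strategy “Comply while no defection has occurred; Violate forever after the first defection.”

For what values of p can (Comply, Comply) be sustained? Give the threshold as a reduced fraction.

4/11

With no time discounting, the continuation probability p plays the role of the discount factor.
Grim-trigger IC: 14/(1−p) ≥ 18 + 7p/(1−p) ⇒ p ≥ (18−14)/(18−7) = 4/11.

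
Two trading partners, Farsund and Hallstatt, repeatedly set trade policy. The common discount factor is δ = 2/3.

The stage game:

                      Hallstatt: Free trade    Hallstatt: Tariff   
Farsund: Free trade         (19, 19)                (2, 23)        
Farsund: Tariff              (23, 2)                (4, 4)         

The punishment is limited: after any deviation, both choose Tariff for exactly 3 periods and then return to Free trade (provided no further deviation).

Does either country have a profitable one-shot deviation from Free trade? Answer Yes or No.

No

A one-shot deviation gives 23 now, then 4 for 3 periods, then back to 19.
Gain from deviating: (23−19) today; loss: (19−4) in each of the next 3 periods.
No-deviation condition: (19−4)(δ+…+δ^3) ≥ 23−19, i.e. δ+…+δ^3 ≥ 4/15.
At δ = 2/3: δ+…+δ^3 = 1.4074 ≥ 0.2667.
So cooperation is sustainable.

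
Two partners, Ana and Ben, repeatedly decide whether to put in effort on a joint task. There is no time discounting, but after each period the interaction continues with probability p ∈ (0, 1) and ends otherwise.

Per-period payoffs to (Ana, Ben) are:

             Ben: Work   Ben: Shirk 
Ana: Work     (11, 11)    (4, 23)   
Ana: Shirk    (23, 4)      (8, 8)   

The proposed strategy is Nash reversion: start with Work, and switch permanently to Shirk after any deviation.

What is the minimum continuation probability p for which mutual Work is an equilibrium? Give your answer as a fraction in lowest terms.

4/5

With no time discounting, the continuation probability p plays the role of the discount factor.
Grim-trigger IC: 11/(1−p) ≥ 23 + 8p/(1−p) ⇒ p ≥ (23−11)/(23−8) = 4/5.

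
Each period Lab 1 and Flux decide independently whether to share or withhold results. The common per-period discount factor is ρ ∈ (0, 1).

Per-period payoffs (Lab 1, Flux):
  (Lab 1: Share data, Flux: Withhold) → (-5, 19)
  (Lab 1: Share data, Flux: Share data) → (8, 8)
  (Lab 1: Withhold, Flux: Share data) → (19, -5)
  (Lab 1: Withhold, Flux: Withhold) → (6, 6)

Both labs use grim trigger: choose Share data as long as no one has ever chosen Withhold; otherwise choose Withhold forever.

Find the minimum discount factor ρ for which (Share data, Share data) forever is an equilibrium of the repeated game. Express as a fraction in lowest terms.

Cooperation forever yields 8 each period: 8/(1−ρ).
Deviating yields 19 once, then 6 forever: 19 + 6ρ/(1−ρ).
No profitable deviation requires 8/(1−ρ) ≥ 19 + 6ρ/(1−ρ).
Multiplying by (1−ρ): 8 ≥ 19(1−ρ) + 6ρ = 19 − 13ρ.
So 13ρ ≥ 11, i.e. ρ ≥ 11/13.

11/13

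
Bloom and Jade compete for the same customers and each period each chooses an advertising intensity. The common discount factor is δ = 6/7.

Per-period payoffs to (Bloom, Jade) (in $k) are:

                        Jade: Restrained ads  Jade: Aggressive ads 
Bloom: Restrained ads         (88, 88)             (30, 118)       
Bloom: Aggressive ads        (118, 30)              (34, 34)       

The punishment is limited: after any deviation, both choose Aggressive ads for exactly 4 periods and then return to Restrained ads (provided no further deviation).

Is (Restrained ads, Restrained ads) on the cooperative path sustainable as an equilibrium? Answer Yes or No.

Yes

Comparing payoff streams over the 5 periods until play realigns: cooperate → 88(1+δ+…+δ^4); deviate → 118 + 34(δ+…+δ^4).
Cooperation is sustained iff (88−34)(δ+…+δ^4) ≥ 118−88.
δ+…+δ^4 = 6/7·(1−(6/7)^4)/(1−6/7) = 2.7613, and (118−88)/(88−34) = 0.5556.
2.7613 ≥ 0.5556, so cooperation is sustainable.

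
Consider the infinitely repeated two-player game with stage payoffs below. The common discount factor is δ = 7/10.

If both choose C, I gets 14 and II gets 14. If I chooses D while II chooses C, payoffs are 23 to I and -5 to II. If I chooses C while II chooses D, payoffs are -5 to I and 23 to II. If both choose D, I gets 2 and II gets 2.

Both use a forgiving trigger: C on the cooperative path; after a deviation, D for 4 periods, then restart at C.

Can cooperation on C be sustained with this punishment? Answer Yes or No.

IC: δ+…+δ^4 ≥ (23−14)/(14−2) = 3/4.
At δ = 7/10: partial sum = 1.7731 ≥ 0.7500. Cooperation sustainable.

Yes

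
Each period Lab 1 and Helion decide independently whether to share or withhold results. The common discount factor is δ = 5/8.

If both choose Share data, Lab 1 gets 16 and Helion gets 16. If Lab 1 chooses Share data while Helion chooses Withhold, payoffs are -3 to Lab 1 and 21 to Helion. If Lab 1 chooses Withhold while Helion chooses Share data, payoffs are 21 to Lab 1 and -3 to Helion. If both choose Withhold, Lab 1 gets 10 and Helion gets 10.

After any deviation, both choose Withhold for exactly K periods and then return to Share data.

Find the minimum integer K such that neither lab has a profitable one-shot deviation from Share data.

2

No profitable deviation requires (16−10)(δ+…+δ^K) ≥ 21−16, i.e. δ+…+δ^K ≥ 5/6 ≈ 0.8333.
With δ = 5/8, the partial sums are K=1: 0.6250, K=2: 1.0156.
K = 2 is the first length at which the sum reaches 0.8333.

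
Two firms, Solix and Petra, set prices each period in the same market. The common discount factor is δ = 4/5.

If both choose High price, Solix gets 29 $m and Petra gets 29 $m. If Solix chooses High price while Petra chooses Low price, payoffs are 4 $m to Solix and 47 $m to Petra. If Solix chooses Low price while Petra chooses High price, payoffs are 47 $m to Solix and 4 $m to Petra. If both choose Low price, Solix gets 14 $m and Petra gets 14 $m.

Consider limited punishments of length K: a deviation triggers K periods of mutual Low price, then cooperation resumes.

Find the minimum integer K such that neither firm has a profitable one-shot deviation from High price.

2

IC: δ(1−δ^K)/(1−δ) ≥ (47−29)/(29−14) = 6/5.
With δ = 4/5: need 1 − δ^K ≥ 6/5·(1−4/5)/(4/5), i.e. δ^K ≤ 0.7000.
Since (4/5)^1 = 0.8000 and (4/5)^2 = 0.6400, the smallest such K is 2.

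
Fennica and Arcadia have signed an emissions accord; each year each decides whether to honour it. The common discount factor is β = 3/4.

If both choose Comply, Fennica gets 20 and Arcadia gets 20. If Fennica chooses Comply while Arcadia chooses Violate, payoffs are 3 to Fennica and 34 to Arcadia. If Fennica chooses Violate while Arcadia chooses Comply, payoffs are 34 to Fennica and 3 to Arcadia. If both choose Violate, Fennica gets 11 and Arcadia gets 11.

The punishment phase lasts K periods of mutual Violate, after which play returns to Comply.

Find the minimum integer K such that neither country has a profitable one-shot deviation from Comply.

IC: β(1−β^K)/(1−β) ≥ (34−20)/(20−11) = 14/9.
With β = 3/4: need 1 − β^K ≥ 14/9·(1−3/4)/(3/4), i.e. β^K ≤ 0.4815.
Since (3/4)^2 = 0.5625 and (3/4)^3 = 0.4219, the smallest such K is 3.

3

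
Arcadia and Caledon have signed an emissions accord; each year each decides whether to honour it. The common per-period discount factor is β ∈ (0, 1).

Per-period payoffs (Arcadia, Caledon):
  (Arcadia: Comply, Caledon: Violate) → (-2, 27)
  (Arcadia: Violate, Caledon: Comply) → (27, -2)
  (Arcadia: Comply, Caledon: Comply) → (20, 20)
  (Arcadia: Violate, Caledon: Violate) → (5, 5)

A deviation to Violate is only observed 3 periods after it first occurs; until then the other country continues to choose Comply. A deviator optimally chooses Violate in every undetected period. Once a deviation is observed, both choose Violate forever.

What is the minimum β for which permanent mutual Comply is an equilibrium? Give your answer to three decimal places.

A deviator earns 27 for 3 periods, then 5 forever; cooperating earns 20 forever. Multiplying the IC by (1−β):
20 ≥ 27(1−β^3) + 5β^3, so 22·β^3 ≥ 7 and β^3 ≥ 7/22.
β ≥ (7/22)^(1/3) ≈ 0.683.

0.683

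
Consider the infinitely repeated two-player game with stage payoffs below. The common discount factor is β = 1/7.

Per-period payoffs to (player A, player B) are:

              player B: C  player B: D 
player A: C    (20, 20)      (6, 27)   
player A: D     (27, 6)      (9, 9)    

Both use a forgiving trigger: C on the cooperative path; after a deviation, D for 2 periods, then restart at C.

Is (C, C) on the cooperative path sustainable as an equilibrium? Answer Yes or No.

No

Comparing payoff streams over the 3 periods until play realigns: cooperate → 20(1+β+…+β^2); deviate → 27 + 9(β+…+β^2).
Cooperation is sustained iff (20−9)(β+…+β^2) ≥ 27−20.
β+…+β^2 = 1/7·(1−(1/7)^2)/(1−1/7) = 0.1633, and (27−20)/(20−9) = 0.6364.
0.1633 < 0.6364, so cooperation is not sustainable.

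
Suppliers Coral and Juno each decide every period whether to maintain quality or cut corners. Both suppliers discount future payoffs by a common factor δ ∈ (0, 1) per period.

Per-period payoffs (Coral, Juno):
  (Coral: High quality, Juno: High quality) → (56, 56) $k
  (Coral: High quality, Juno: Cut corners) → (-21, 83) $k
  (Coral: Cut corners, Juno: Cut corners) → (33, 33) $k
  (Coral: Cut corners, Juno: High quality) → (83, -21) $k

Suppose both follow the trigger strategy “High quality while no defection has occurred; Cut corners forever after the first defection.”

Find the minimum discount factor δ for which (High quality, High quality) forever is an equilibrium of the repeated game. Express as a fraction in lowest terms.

27/50

Cooperation forever yields 56 each period: 56/(1−δ).
Deviating yields 83 once, then 33 forever: 83 + 33δ/(1−δ).
No profitable deviation requires 56/(1−δ) ≥ 83 + 33δ/(1−δ).
Multiplying by (1−δ): 56 ≥ 83(1−δ) + 33δ = 83 − 50δ.
So 50δ ≥ 27, i.e. δ ≥ 27/50.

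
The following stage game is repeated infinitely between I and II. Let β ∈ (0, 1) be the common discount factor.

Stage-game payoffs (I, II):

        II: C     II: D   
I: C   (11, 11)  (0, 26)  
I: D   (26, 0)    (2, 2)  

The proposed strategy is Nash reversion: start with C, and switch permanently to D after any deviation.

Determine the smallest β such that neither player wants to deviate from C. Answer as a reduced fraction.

Under grim trigger the critical discount factor is (T−C)/(T−P) with T = 26, C = 11, P = 2.
β* = (26−11)/(26−2) = 15/24 = 5/8.

5/8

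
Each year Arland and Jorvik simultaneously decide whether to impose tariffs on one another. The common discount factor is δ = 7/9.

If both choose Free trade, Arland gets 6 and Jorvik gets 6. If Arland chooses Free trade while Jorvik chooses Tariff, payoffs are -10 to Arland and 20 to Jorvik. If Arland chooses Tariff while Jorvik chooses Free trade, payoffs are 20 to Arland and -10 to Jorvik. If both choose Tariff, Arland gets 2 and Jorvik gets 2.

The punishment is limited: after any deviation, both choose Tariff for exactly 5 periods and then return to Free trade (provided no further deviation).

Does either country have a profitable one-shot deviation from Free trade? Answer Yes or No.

Yes

IC: δ+…+δ^5 ≥ (20−6)/(6−2) = 7/2.
At δ = 7/9: partial sum = 2.5038 < 3.5000. Cooperation not sustainable.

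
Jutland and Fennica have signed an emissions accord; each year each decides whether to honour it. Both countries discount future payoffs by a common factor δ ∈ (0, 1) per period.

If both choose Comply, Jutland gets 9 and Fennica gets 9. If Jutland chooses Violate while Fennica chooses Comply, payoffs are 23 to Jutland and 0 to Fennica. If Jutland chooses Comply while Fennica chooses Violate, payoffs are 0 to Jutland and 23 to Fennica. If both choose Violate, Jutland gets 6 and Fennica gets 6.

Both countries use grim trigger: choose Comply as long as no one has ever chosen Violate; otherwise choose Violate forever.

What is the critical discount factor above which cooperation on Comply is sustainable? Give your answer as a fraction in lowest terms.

One-period gain from deviating is 23 − 9 = 14. The loss is 9 − 6 = 3 in every subsequent period, with present value 3·δ/(1−δ).
Deviation is unprofitable when 3·δ/(1−δ) ≥ 14, i.e. δ/(1−δ) ≥ 14/3.
Equivalently δ ≥ 14/(14+3) = 14/17.

14/17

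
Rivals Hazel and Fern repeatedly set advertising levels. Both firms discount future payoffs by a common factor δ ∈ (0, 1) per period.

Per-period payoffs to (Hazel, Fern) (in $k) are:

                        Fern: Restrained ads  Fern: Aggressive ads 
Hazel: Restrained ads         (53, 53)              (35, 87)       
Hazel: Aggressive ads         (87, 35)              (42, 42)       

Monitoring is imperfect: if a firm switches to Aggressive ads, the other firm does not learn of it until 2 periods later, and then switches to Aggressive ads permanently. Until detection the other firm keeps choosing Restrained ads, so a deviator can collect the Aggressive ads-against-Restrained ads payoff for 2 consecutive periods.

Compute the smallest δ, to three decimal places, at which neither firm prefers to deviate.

0.869

The best deviation is to choose Aggressive ads for all 2 undetected periods, earning 87 each, then 42 forever once detected.
Deviation value: 87(1−δ^2)/(1−δ) + 42δ^2/(1−δ); cooperation value: 53/(1−δ).
IC: 53 ≥ 87(1−δ^2) + 42δ^2 = 87 − 45δ^2.
So δ^2 ≥ 34/45, giving δ ≥ (34/45)^(1/2) ≈ 0.869.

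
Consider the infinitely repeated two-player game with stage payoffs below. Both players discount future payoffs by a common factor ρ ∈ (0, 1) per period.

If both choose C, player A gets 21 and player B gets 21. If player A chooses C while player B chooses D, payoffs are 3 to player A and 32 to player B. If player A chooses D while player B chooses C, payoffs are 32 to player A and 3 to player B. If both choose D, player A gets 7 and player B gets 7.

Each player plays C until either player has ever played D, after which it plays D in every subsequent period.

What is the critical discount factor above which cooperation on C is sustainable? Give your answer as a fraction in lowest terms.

11/25

21/(1−ρ) ≥ 32 + 7ρ/(1−ρ)
21 ≥ 32 − 25ρ
ρ ≥ 11/25.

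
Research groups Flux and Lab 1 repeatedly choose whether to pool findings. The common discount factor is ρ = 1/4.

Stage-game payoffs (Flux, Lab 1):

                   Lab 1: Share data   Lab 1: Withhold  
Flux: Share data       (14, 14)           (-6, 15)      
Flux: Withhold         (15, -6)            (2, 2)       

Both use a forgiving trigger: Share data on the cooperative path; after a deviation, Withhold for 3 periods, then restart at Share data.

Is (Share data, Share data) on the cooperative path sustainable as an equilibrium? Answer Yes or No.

Yes

Comparing payoff streams over the 4 periods until play realigns: cooperate → 14(1+ρ+…+ρ^3); deviate → 15 + 2(ρ+…+ρ^3).
Cooperation is sustained iff (14−2)(ρ+…+ρ^3) ≥ 15−14.
ρ+…+ρ^3 = 1/4·(1−(1/4)^3)/(1−1/4) = 0.3281, and (15−14)/(14−2) = 0.0833.
0.3281 ≥ 0.0833, so cooperation is sustainable.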